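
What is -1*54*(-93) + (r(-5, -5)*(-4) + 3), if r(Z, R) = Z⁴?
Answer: 2525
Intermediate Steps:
-1*54*(-93) + (r(-5, -5)*(-4) + 3) = -1*54*(-93) + ((-5)⁴*(-4) + 3) = -54*(-93) + (625*(-4) + 3) = 5022 + (-2500 + 3) = 5022 - 2497 = 2525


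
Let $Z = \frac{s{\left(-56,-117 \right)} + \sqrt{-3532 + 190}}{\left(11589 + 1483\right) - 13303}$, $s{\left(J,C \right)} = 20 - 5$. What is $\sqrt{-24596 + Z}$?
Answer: $\frac{\sqrt{-1312470621 - 231 i \sqrt{3342}}}{231} \approx 0.00079786 - 156.83 i$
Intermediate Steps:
$s{\left(J,C \right)} = 15$
$Z = - \frac{5}{77} - \frac{i \sqrt{3342}}{231}$ ($Z = \frac{15 + \sqrt{-3532 + 190}}{\left(11589 + 1483\right) - 13303} = \frac{15 + \sqrt{-3342}}{13072 - 13303} = \frac{15 + i \sqrt{3342}}{-231} = \left(15 + i \sqrt{3342}\right) \left(- \frac{1}{231}\right) = - \frac{5}{77} - \frac{i \sqrt{3342}}{231} \approx -0.064935 - 0.25026 i$)
$\sqrt{-24596 + Z} = \sqrt{-24596 - \left(\frac{5}{77} + \frac{i \sqrt{3342}}{231}\right)} = \sqrt{- \frac{1893897}{77} - \frac{i \sqrt{3342}}{231}}$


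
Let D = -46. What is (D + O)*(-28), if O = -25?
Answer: 1988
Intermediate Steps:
(D + O)*(-28) = (-46 - 25)*(-28) = -71*(-28) = 1988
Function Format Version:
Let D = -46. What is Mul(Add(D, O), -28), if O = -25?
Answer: 1988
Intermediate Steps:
Mul(Add(D, O), -28) = Mul(Add(-46, -25), -28) = Mul(-71, -28) = 1988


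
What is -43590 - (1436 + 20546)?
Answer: -65572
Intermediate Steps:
-43590 - (1436 + 20546) = -43590 - 1*21982 = -43590 - 21982 = -65572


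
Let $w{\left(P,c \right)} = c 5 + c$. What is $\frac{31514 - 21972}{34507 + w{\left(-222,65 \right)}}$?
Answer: $\frac{9542}{34897} \approx 0.27343$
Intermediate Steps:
$w{\left(P,c \right)} = 6 c$ ($w{\left(P,c \right)} = 5 c + c = 6 c$)
$\frac{31514 - 21972}{34507 + w{\left(-222,65 \right)}} = \frac{31514 - 21972}{34507 + 6 \cdot 65} = \frac{9542}{34507 + 390} = \frac{9542}{34897}$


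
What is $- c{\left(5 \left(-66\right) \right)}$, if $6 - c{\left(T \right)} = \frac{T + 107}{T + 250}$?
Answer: $- \frac{257}{80} \approx -3.2125$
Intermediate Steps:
$c{\left(T \right)} = 6 - \frac{107 + T}{250 + T}$ ($c{\left(T \right)} = 6 - \frac{T + 107}{T + 250} = 6 - \frac{107 + T}{250 + T}$)
$- c{\left(5 \left(-66\right) \right)} = - \frac{1393 + 5 \cdot 5 \left(-66\right)}{250 + 5 \left(-66\right)} = - \frac{1393 + 5 \left(-330\right)}{250 - 330} = - \frac{1393 - 1650}{-80} = - \frac{\left(-1\right) \left(-257\right)}{80} = \left(-1\right) \frac{257}{80} = - \frac{257}{80}$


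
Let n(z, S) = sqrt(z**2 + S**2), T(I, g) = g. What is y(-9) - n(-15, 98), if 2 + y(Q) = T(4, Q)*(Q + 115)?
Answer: -956 - sqrt(9829) ≈ -1055.1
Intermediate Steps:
y(Q) = -2 + Q*(115 + Q) (y(Q) = -2 + Q*(Q + 115) = -2 + Q*(115 + Q))
n(z, S) = sqrt(S**2 + z**2)
y(-9) - n(-15, 98) = (-2 + (-9)**2 + 115*(-9)) - sqrt(98**2 + (-15)**2) = (-2 + 81 - 1035) - sqrt(9604 + 225) = -956 - sqrt(9829)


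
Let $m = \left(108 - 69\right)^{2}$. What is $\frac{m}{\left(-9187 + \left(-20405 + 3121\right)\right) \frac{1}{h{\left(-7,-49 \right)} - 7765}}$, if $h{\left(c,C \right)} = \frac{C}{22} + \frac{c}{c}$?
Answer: $\frac{259873497}{582362} \approx 446.24$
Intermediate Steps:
$h{\left(c,C \right)} = 1 + \frac{C}{22}$ ($h{\left(c,C \right)} = C \frac{1}{22} + 1 = \frac{C}{22} + 1 = 1 + \frac{C}{22}$)
$m = 1521$ ($m = 39^{2} = 1521$)
$\frac{m}{\left(-9187 + \left(-20405 + 3121\right)\right) \frac{1}{h{\left(-7,-49 \right)} - 7765}} = \frac{1521}{\left(-9187 + \left(-20405 + 3121\right)\right) \frac{1}{\left(1 + \frac{1}{22} \left(-49\right)\right) - 7765}} = \frac{1521}{\left(-9187 - 17284\right) \frac{1}{\left(1 - \frac{49}{22}\right) - 7765}} = \frac{1521}{\left(-26471\right) \frac{1}{- \frac{27}{22} - 7765}} = \frac{1521}{\left(-26471\right) \frac{1}{- \frac{170857}{22}}} = \frac{1521}{\left(-26471\right) \left(- \frac{22}{170857}\right)} = \frac{1521}{\frac{582362}{170857}} = 1521 \cdot \frac{170857}{582362} = \frac{259873497}{582362}$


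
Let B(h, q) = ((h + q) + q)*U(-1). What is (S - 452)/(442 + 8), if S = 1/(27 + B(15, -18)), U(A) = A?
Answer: -4339/4320 ≈ -1.0044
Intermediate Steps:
B(h, q) = -h - 2*q (B(h, q) = ((h + q) + q)*(-1) = (h + 2*q)*(-1) = -h - 2*q)
S = 1/48 (S = 1/(27 + (-1*15 - 2*(-18))) = 1/(27 + (-15 + 36)) = 1/(27 + 21) = 1/48 ≈ 0.020833)
(S - 452)/(442 + 8) = (1/48 - 452)/(442 + 8) = -21695/48/450 = -21695/48*1/450 = -4339/4320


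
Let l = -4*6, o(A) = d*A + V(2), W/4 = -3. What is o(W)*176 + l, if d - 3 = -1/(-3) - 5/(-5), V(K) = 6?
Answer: -8120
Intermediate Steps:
W = -12 (W = 4*(-3) = -12)
d = 13/3 (d = 3 + (-1/(-3) - 5/(-5)) = 3 + (-1*(-⅓) - 5*(-⅕)) = 3 + (⅓ + 1) = 3 + 4/3 = 13/3 ≈ 4.3333)
o(A) = 6 + 13*A/3 (o(A) = 13*A/3 + 6 = 6 + 13*A/3)
l = -24
o(W)*176 + l = (6 + (13/3)*(-12))*176 - 24 = (6 - 52)*176 - 24 = -46*176 - 24 = -8096 - 24 = -8120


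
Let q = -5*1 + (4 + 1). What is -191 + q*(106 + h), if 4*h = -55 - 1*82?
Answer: -191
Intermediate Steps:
h = -137/4 (h = (-55 - 1*82)/4 = (-55 - 82)/4 = (¼)*(-137) = -137/4 ≈ -34.250)
q = 0 (q = -5 + 5 = 0)
-191 + q*(106 + h) = -191 + 0*(106 - 137/4) = -191 + 0*(287/4) = -191 + 0 = -191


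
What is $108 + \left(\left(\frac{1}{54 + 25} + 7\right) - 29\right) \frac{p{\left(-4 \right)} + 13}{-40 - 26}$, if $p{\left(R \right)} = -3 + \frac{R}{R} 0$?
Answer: $\frac{96747}{869} \approx 111.33$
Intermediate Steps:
$p{\left(R \right)} = -3$ ($p{\left(R \right)} = -3 + 1 \cdot 0 = -3 + 0 = -3$)
$108 + \left(\left(\frac{1}{54 + 25} + 7\right) - 29\right) \frac{p{\left(-4 \right)} + 13}{-40 - 26} = 108 + \left(\left(\frac{1}{54 + 25} + 7\right) - 29\right) \frac{-3 + 13}{-40 - 26} = 108 + \left(\left(\frac{1}{79} + 7\right) - 29\right) \frac{10}{-66} = 108 + \left(\left(\frac{1}{79} + 7\right) - 29\right) 10 \left(- \frac{1}{66}\right) = 108 + \left(\frac{554}{79} - 29\right) \left(- \frac{5}{33}\right) = 108 - - \frac{2895}{869} = 108 + \frac{2895}{869} = \frac{96747}{869}$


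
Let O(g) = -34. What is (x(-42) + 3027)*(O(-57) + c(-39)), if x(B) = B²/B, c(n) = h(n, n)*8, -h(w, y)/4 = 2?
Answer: -292530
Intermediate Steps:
h(w, y) = -8 (h(w, y) = -4*2 = -8)
c(n) = -64 (c(n) = -8*8 = -64)
x(B) = B
(x(-42) + 3027)*(O(-57) + c(-39)) = (-42 + 3027)*(-34 - 64) = 2985*(-98) = -292530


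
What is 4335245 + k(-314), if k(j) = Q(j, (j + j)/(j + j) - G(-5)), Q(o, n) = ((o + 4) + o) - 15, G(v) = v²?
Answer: 4334606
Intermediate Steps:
Q(o, n) = -11 + 2*o (Q(o, n) = ((4 + o) + o) - 15 = (4 + 2*o) - 15 = -11 + 2*o)
k(j) = -11 + 2*j
4335245 + k(-314) = 4335245 + (-11 + 2*(-314)) = 4335245 + (-11 - 628) = 4335245 - 639 = 4334606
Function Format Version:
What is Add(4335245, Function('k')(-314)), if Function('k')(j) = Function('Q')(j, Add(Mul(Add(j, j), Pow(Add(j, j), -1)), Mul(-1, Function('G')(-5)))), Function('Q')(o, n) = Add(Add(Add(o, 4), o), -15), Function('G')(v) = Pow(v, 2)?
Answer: 4334606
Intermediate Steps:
Function('Q')(o, n) = Add(-11, Mul(2, o)) (Function('Q')(o, n) = Add(Add(Add(4, o), o), -15) = Add(Add(4, Mul(2, o)), -15) = Add(-11, Mul(2, o)))
Function('k')(j) = Add(-11, Mul(2, j))
Add(4335245, Function('k')(-314)) = Add(4335245, Add(-11, Mul(2, -314))) = Add(4335245, Add(-11, -628)) = Add(4335245, -639) = 4334606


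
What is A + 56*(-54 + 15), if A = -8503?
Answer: -10687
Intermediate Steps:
A + 56*(-54 + 15) = -8503 + 56*(-54 + 15) = -8503 + 56*(-39) = -8503 - 2184 = -10687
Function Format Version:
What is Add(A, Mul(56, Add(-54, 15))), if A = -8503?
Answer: -10687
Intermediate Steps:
Add(A, Mul(56, Add(-54, 15))) = Add(-8503, Mul(56, Add(-54, 15))) = Add(-8503, Mul(56, -39)) = Add(-8503, -2184) = -10687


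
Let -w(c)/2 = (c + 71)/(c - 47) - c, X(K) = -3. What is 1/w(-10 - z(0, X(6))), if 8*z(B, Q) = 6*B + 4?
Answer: -115/2173 ≈ -0.052922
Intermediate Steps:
z(B, Q) = 1/2 + 3*B/4 (z(B, Q) = (6*B + 4)/8 = (4 + 6*B)/8 = 1/2 + 3*B/4)
w(c) = 2*c - 2*(71 + c)/(-47 + c) (w(c) = -2*((c + 71)/(c - 47) - c) = -2*((71 + c)/(-47 + c) - c) = -2*(-c + (71 + c)/(-47 + c)) = 2*c - 2*(71 + c)/(-47 + c))
1/w(-10 - z(0, X(6))) = 1/(2*(-71 + (-10 - (1/2 + (3/4)*0))**2 - 48*(-10 - (1/2 + (3/4)*0)))/(-47 + (-10 - (1/2 + (3/4)*0)))) = 1/(2*(-71 + (-10 - (1/2 + 0))**2 - 48*(-10 - (1/2 + 0)))/(-47 + (-10 - (1/2 + 0)))) = 1/(2*(-71 + (-10 - 1*1/2)**2 - 48*(-10 - 1*1/2))/(-47 + (-10 - 1*1/2))) = 1/(2*(-71 + (-10 - 1/2)**2 - 48*(-10 - 1/2))/(-47 + (-10 - 1/2))) = 1/(2*(-71 + (-21/2)**2 - 48*(-21/2))/(-47 - 21/2)) = 1/(2*(-71 + 441/4 + 504)/(-115/2)) = 1/(2*(-2/115)*(2173/4)) = 1/(-2173/115) = -115/2173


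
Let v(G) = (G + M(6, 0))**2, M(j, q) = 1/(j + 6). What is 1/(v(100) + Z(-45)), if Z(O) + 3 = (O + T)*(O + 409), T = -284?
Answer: -144/15802895 ≈ -9.1122e-6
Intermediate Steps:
M(j, q) = 1/(6 + j)
Z(O) = -3 + (-284 + O)*(409 + O) (Z(O) = -3 + (O - 284)*(O + 409) = -3 + (-284 + O)*(409 + O))
v(G) = (1/12 + G)**2 (v(G) = (G + 1/(6 + 6))**2 = (G + 1/12)**2 = (1/12 + G)**2)
1/(v(100) + Z(-45)) = 1/((1 + 12*100)**2/144 + (-116159 + (-45)**2 + 125*(-45))) = 1/((1 + 1200)**2/144 + (-116159 + 2025 - 5625)) = 1/((1/144)*1201**2 - 119759) = 1/((1/144)*1442401 - 119759) = 1/(1442401/144 - 119759) = 1/(-15802895/144) = -144/15802895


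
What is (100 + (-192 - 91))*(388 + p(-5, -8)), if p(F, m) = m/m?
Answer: -71187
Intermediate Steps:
p(F, m) = 1
(100 + (-192 - 91))*(388 + p(-5, -8)) = (100 + (-192 - 91))*(388 + 1) = (100 - 283)*389 = -183*389 = -71187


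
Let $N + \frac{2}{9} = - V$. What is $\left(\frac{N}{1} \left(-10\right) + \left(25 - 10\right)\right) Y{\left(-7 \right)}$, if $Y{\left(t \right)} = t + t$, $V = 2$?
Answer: $- \frac{4690}{9} \approx -521.11$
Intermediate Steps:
$Y{\left(t \right)} = 2 t$
$N = - \frac{20}{9}$ ($N = - \frac{2}{9} - 2 = - \frac{20}{9} \approx -2.2222$)
$\left(\frac{N}{1} \left(-10\right) + \left(25 - 10\right)\right) Y{\left(-7 \right)} = \left(- \frac{20}{9 \cdot 1} \left(-10\right) + \left(25 - 10\right)\right) 2 \left(-7\right) = \left(\left(- \frac{20}{9}\right) 1 \left(-10\right) + \left(25 - 10\right)\right) \left(-14\right) = \left(\left(- \frac{20}{9}\right) \left(-10\right) + 15\right) \left(-14\right) = \left(\frac{200}{9} + 15\right) \left(-14\right) = \frac{335}{9} \left(-14\right) = - \frac{4690}{9}$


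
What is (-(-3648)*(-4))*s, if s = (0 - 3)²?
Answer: -131328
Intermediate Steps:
s = 9 (s = (-3)² = 9)
(-(-3648)*(-4))*s = -(-3648)*(-4)*9 = -48*304*9 = -14592*9 = -131328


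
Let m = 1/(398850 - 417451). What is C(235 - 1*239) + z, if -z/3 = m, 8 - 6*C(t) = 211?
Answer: -3775985/111606 ≈ -33.833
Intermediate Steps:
C(t) = -203/6 (C(t) = 4/3 - 1/6*211 = 4/3 - 211/6 = -203/6)
m = -1/18601 (m = 1/(-18601) = -1/18601 ≈ -5.3761e-5)
z = 3/18601 (z = -3*(-1/18601) = 3/18601 ≈ 0.00016128)
C(235 - 1*239) + z = -203/6 + 3/18601 = -3775985/111606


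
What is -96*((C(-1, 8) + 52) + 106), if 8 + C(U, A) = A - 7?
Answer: -14496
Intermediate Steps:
C(U, A) = -15 + A (C(U, A) = -8 + (A - 7) = -8 + (-7 + A) = -15 + A)
-96*((C(-1, 8) + 52) + 106) = -96*(((-15 + 8) + 52) + 106) = -96*((-7 + 52) + 106) = -96*(45 + 106) = -96*151 = -14496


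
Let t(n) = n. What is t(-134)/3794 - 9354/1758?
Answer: -2977054/555821 ≈ -5.3561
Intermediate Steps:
t(-134)/3794 - 9354/1758 = -134/3794 - 9354/1758 = -134*1/3794 - 9354*1/1758 = -67/1897 - 1559/293 = -2977054/555821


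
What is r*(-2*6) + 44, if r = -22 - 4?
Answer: 356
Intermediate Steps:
r = -26
r*(-2*6) + 44 = -(-52)*6 + 44 = -26*(-12) + 44 = 312 + 44 = 356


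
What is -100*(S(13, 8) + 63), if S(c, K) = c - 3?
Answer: -7300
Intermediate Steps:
S(c, K) = -3 + c
-100*(S(13, 8) + 63) = -100*((-3 + 13) + 63) = -100*(10 + 63) = -100*73 = -7300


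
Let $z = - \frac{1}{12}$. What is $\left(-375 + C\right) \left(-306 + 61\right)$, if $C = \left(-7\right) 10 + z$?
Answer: $\frac{1308545}{12} \approx 1.0905 \cdot 10^{5}$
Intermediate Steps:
$z = - \frac{1}{12}$ ($z = \left(-1\right) \frac{1}{12} = - \frac{1}{12} \approx -0.083333$)
$C = - \frac{841}{12}$ ($C = \left(-7\right) 10 - \frac{1}{12} = -70 - \frac{1}{12} = - \frac{841}{12} \approx -70.083$)
$\left(-375 + C\right) \left(-306 + 61\right) = \left(-375 - \frac{841}{12}\right) \left(-306 + 61\right) = \left(- \frac{5341}{12}\right) \left(-245\right) = \frac{1308545}{12}$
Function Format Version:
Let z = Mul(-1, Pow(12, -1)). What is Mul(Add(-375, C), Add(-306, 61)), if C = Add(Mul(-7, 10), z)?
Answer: Rational(1308545, 12) ≈ 1.0905e+5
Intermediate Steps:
z = Rational(-1, 12) (z = Mul(-1, Rational(1, 12)) = Rational(-1, 12) ≈ -0.083333)
C = Rational(-841, 12) (C = Add(Mul(-7, 10), Rational(-1, 12)) = Add(-70, Rational(-1, 12)) = Rational(-841, 12) ≈ -70.083)
Mul(Add(-375, C), Add(-306, 61)) = Mul(Add(-375, Rational(-841, 12)), Add(-306, 61)) = Mul(Rational(-5341, 12), -245) = Rational(1308545, 12)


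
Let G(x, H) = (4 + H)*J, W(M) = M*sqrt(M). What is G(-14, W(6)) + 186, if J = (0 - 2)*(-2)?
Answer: 202 + 24*sqrt(6) ≈ 260.79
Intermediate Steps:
J = 4 (J = -2*(-2) = 4)
W(M) = M**(3/2)
G(x, H) = 16 + 4*H (G(x, H) = (4 + H)*4 = 16 + 4*H)
G(-14, W(6)) + 186 = (16 + 4*6**(3/2)) + 186 = (16 + 4*(6*sqrt(6))) + 186 = (16 + 24*sqrt(6)) + 186 = 202 + 24*sqrt(6)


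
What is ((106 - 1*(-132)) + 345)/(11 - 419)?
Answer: -583/408 ≈ -1.4289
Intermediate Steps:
((106 - 1*(-132)) + 345)/(11 - 419) = ((106 + 132) + 345)/(-408) = (238 + 345)*(-1/408) = 583*(-1/408) = -583/408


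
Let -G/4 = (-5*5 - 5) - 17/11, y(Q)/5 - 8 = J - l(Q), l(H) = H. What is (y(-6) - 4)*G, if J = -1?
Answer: 84668/11 ≈ 7697.1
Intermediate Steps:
y(Q) = 35 - 5*Q (y(Q) = 40 + 5*(-1 - Q) = 40 + (-5 - 5*Q) = 35 - 5*Q)
G = 1388/11 (G = -4*((-5*5 - 5) - 17/11) = -4*((-25 - 5) - 17*1/11) = -4*(-30 - 17/11) = -4*(-347/11) = 1388/11 ≈ 126.18)
(y(-6) - 4)*G = ((35 - 5*(-6)) - 4)*(1388/11) = ((35 + 30) - 4)*(1388/11) = (65 - 4)*(1388/11) = 61*(1388/11) = 84668/11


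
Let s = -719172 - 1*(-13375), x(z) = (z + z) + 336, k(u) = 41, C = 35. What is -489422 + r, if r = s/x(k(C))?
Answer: -205284193/418 ≈ -4.9111e+5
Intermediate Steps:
x(z) = 336 + 2*z (x(z) = 2*z + 336 = 336 + 2*z)
s = -705797 (s = -719172 + 13375 = -705797)
r = -705797/418 (r = -705797/(336 + 2*41) = -705797/(336 + 82) = -705797/418 ≈ -1688.5)
-489422 + r = -489422 - 705797/418 = -205284193/418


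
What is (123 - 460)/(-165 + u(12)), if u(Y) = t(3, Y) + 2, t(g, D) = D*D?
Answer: 337/19 ≈ 17.737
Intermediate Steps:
t(g, D) = D²
u(Y) = 2 + Y² (u(Y) = Y² + 2 = 2 + Y²)
(123 - 460)/(-165 + u(12)) = (123 - 460)/(-165 + (2 + 12²)) = -337/(-165 + (2 + 144)) = -337/(-165 + 146) = -337/(-19) = -337*(-1/19) = 337/19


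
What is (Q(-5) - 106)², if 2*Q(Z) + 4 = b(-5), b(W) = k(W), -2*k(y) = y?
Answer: 182329/16 ≈ 11396.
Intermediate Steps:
k(y) = -y/2
b(W) = -W/2
Q(Z) = -¾ (Q(Z) = -2 + (-½*(-5))/2 = -2 + (½)*(5/2) = -2 + 5/4 = -¾)
(Q(-5) - 106)² = (-¾ - 106)² = (-427/4)² = 182329/16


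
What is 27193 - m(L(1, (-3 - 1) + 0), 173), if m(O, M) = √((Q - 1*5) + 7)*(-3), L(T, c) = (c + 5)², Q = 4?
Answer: 27193 + 3*√6 ≈ 27200.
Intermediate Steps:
L(T, c) = (5 + c)²
m(O, M) = -3*√6 (m(O, M) = √((4 - 1*5) + 7)*(-3) = √((4 - 5) + 7)*(-3) = √(-1 + 7)*(-3) = √6*(-3) = -3*√6)
27193 - m(L(1, (-3 - 1) + 0), 173) = 27193 - (-3)*√6 = 27193 + 3*√6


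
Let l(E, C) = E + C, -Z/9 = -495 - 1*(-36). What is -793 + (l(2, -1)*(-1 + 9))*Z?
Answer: 32255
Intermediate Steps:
Z = 4131 (Z = -9*(-495 - 1*(-36)) = -9*(-495 + 36) = -9*(-459) = 4131)
l(E, C) = C + E
-793 + (l(2, -1)*(-1 + 9))*Z = -793 + ((-1 + 2)*(-1 + 9))*4131 = -793 + (1*8)*4131 = -793 + 8*4131 = -793 + 33048 = 32255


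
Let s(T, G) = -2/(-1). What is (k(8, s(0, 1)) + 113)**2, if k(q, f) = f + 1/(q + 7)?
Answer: 2979076/225 ≈ 13240.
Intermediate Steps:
s(T, G) = 2 (s(T, G) = -2*(-1) = 2)
k(q, f) = f + 1/(7 + q)
(k(8, s(0, 1)) + 113)**2 = ((1 + 7*2 + 2*8)/(7 + 8) + 113)**2 = ((1 + 14 + 16)/15 + 113)**2 = ((1/15)*31 + 113)**2 = (31/15 + 113)**2 = (1726/15)**2 = 2979076/225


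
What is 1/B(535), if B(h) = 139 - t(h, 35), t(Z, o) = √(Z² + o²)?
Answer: -139/268129 - 5*√11498/268129 ≈ -0.0025180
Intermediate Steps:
B(h) = 139 - √(1225 + h²) (B(h) = 139 - √(h² + 35²) = 139 - √(h² + 1225) = 139 - √(1225 + h²))
1/B(535) = 1/(139 - √(1225 + 535²)) = 1/(139 - √(1225 + 286225)) = 1/(139 - √287450) = 1/(139 - 5*√11498)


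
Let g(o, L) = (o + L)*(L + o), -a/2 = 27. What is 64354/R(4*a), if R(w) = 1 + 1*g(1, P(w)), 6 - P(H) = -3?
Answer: 64354/101 ≈ 637.17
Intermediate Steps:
a = -54 (a = -2*27 = -54)
P(H) = 9 (P(H) = 6 - 1*(-3) = 6 + 3 = 9)
g(o, L) = (L + o)² (g(o, L) = (L + o)*(L + o) = (L + o)²)
R(w) = 101 (R(w) = 1 + 1*(9 + 1)² = 1 + 1*10² = 1 + 1*100 = 1 + 100 = 101)
64354/R(4*a) = 64354/101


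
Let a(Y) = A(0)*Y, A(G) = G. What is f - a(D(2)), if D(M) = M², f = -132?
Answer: -132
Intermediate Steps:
a(Y) = 0 (a(Y) = 0*Y = 0)
f - a(D(2)) = -132 - 1*0 = -132 + 0 = -132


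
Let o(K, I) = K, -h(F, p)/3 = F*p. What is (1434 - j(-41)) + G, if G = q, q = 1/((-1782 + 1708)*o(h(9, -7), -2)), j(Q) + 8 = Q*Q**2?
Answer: 984096917/13986 ≈ 70363.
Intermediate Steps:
h(F, p) = -3*F*p
j(Q) = -8 + Q**3 (j(Q) = -8 + Q*Q**2 = -8 + Q**3)
q = -1/13986 (q = 1/((-1782 + 1708)*((-3*9*(-7)))) = 1/(-74*189) = -1/74*1/189 = -1/13986 ≈ -7.1500e-5)
G = -1/13986 ≈ -7.1500e-5
(1434 - j(-41)) + G = (1434 - (-8 + (-41)**3)) - 1/13986 = (1434 - (-8 - 68921)) - 1/13986 = (1434 - 1*(-68929)) - 1/13986 = (1434 + 68929) - 1/13986 = 70363 - 1/13986 = 984096917/13986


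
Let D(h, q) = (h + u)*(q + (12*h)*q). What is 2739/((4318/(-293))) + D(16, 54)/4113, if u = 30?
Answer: -136743615/1973326 ≈ -69.296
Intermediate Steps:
D(h, q) = (30 + h)*(q + 12*h*q) (D(h, q) = (h + 30)*(q + (12*h)*q) = (30 + h)*(q + 12*h*q))
2739/((4318/(-293))) + D(16, 54)/4113 = 2739/((4318/(-293))) + (54*(30 + 12*16² + 361*16))/4113 = 2739/((4318*(-1/293))) + (54*(30 + 12*256 + 5776))*(1/4113) = 2739/(-4318/293) + (54*(30 + 3072 + 5776))*(1/4113) = 2739*(-293/4318) + (54*8878)*(1/4113) = -802527/4318 + 479412*(1/4113) = -802527/4318 + 53268/457 = -136743615/1973326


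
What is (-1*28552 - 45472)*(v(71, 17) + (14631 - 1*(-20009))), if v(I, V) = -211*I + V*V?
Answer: -1476630752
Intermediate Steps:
v(I, V) = V**2 - 211*I (v(I, V) = -211*I + V**2 = V**2 - 211*I)
(-1*28552 - 45472)*(v(71, 17) + (14631 - 1*(-20009))) = (-1*28552 - 45472)*((17**2 - 211*71) + (14631 - 1*(-20009))) = (-28552 - 45472)*((289 - 14981) + (14631 + 20009)) = -74024*(-14692 + 34640) = -74024*19948 = -1476630752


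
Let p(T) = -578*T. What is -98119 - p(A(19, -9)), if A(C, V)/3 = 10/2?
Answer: -89449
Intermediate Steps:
A(C, V) = 15 (A(C, V) = 3*(10/2) = 3*(10*(½)) = 3*5 = 15)
-98119 - p(A(19, -9)) = -98119 - (-578)*15 = -98119 - 1*(-8670) = -98119 + 8670 = -89449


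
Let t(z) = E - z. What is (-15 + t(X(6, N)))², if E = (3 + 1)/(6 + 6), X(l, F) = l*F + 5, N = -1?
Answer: 1681/9 ≈ 186.78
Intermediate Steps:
X(l, F) = 5 + F*l (X(l, F) = F*l + 5 = 5 + F*l)
E = ⅓ (E = 4/12 = 4*(1/12) = ⅓ ≈ 0.33333)
t(z) = ⅓ - z
(-15 + t(X(6, N)))² = (-15 + (⅓ - (5 - 1*6)))² = (-15 + (⅓ - (5 - 6)))² = (-15 + (⅓ - 1*(-1)))² = (-15 + (⅓ + 1))² = (-15 + 4/3)² = (-41/3)² = 1681/9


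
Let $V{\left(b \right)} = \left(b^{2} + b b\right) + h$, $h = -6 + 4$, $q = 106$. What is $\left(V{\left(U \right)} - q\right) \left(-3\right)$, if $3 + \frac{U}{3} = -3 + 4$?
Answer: $108$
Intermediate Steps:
$h = -2$
$U = -6$ ($U = -9 + 3 \left(-3 + 4\right) = -9 + 3 \cdot 1 = -9 + 3 = -6$)
$V{\left(b \right)} = -2 + 2 b^{2}$ ($V{\left(b \right)} = \left(b^{2} + b b\right) - 2 = \left(b^{2} + b^{2}\right) - 2 = 2 b^{2} - 2 = -2 + 2 b^{2}$)
$\left(V{\left(U \right)} - q\right) \left(-3\right) = \left(\left(-2 + 2 \left(-6\right)^{2}\right) - 106\right) \left(-3\right) = \left(\left(-2 + 2 \cdot 36\right) - 106\right) \left(-3\right) = \left(\left(-2 + 72\right) - 106\right) \left(-3\right) = \left(70 - 106\right) \left(-3\right) = \left(-36\right) \left(-3\right) = 108$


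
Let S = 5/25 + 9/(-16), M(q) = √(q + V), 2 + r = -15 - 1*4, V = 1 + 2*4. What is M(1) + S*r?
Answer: 609/80 + √10 ≈ 10.775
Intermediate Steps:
V = 9 (V = 1 + 8 = 9)
r = -21 (r = -2 + (-15 - 1*4) = -2 + (-15 - 4) = -2 - 19 = -21)
M(q) = √(9 + q) (M(q) = √(q + 9) = √(9 + q))
S = -29/80 (S = 5*(1/25) + 9*(-1/16) = ⅕ - 9/16 = -29/80 ≈ -0.36250)
M(1) + S*r = √(9 + 1) - 29/80*(-21) = √10 + 609/80 = 609/80 + √10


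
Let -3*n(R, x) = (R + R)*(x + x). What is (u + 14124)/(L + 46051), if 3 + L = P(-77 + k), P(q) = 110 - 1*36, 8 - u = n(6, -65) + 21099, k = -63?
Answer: -7487/46122 ≈ -0.16233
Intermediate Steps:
n(R, x) = -4*R*x/3 (n(R, x) = -(R + R)*(x + x)/3 = -2*R*2*x/3 = -4*R*x/3)
u = -21611 (u = 8 - (-4/3*6*(-65) + 21099) = 8 - (520 + 21099) = 8 - 1*21619 = 8 - 21619 = -21611)
P(q) = 74 (P(q) = 110 - 36 = 74)
L = 71 (L = -3 + 74 = 71)
(u + 14124)/(L + 46051) = (-21611 + 14124)/(71 + 46051) = -7487/46122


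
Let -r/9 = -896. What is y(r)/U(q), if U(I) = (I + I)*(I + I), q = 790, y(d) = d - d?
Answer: 0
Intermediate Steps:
r = 8064 (r = -9*(-896) = 8064)
y(d) = 0
U(I) = 4*I² (U(I) = (2*I)*(2*I) = 4*I²)
y(r)/U(q) = 0/((4*790²)) = 0/((4*624100)) = 0/2496400 = 0*(1/2496400) = 0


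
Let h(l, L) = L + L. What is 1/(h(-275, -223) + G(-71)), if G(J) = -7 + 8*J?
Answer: -1/1021 ≈ -0.00097943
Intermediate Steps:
h(l, L) = 2*L
1/(h(-275, -223) + G(-71)) = 1/(2*(-223) + (-7 + 8*(-71))) = 1/(-446 + (-7 - 568)) = 1/(-446 - 575) = 1/(-1021) = -1/1021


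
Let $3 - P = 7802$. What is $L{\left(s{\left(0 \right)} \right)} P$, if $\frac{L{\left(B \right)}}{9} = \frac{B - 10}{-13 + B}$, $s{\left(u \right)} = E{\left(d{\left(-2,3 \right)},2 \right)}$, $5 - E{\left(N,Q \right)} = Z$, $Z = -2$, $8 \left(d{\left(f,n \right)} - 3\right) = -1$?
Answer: $- \frac{70191}{2} \approx -35096.0$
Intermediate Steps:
$P = -7799$ ($P = 3 - 7802 = -7799$)
$d{\left(f,n \right)} = \frac{23}{8}$ ($d{\left(f,n \right)} = 3 + \frac{1}{8} \left(-1\right) = 3 - \frac{1}{8} = \frac{23}{8}$)
$E{\left(N,Q \right)} = 7$ ($E{\left(N,Q \right)} = 5 - -2 = 5 + 2 = 7$)
$s{\left(u \right)} = 7$
$L{\left(B \right)} = \frac{9 \left(-10 + B\right)}{-13 + B}$ ($L{\left(B \right)} = 9 \frac{B - 10}{-13 + B} = 9 \frac{-10 + B}{-13 + B} = \frac{9 \left(-10 + B\right)}{-13 + B}$)
$L{\left(s{\left(0 \right)} \right)} P = \frac{9 \left(-10 + 7\right)}{-13 + 7} \left(-7799\right) = 9 \frac{1}{-6} \left(-3\right) \left(-7799\right) = 9 \left(- \frac{1}{6}\right) \left(-3\right) \left(-7799\right) = \frac{9}{2} \left(-7799\right) = - \frac{70191}{2}$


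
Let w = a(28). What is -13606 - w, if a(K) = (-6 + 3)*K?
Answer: -13522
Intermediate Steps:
a(K) = -3*K
w = -84 (w = -3*28 = -84)
-13606 - w = -13606 - 1*(-84) = -13606 + 84 = -13522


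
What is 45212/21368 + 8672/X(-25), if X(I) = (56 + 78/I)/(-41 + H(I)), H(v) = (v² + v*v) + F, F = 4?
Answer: 702422777683/3531062 ≈ 1.9893e+5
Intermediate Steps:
H(v) = 4 + 2*v² (H(v) = (v² + v*v) + 4 = (v² + v²) + 4 = 2*v² + 4 = 4 + 2*v²)
X(I) = (56 + 78/I)/(-37 + 2*I²) (X(I) = (56 + 78/I)/(-41 + (4 + 2*I²)) = (56 + 78/I)/(-37 + 2*I²))
45212/21368 + 8672/X(-25) = 45212/21368 + 8672/((2*(39 + 28*(-25))/(-25*(-37 + 2*(-25)²)))) = 45212*(1/21368) + 8672/((2*(-1/25)*(39 - 700)/(-37 + 2*625))) = 11303/5342 + 8672/((2*(-1/25)*(-661)/(-37 + 1250))) = 11303/5342 + 8672/((2*(-1/25)*(-661)/1213)) = 11303/5342 + 8672/((2*(-1/25)*(1/1213)*(-661))) = 11303/5342 + 8672/(1322/30325) = 11303/5342 + 8672*(30325/1322) = 11303/5342 + 131489200/661 = 702422777683/3531062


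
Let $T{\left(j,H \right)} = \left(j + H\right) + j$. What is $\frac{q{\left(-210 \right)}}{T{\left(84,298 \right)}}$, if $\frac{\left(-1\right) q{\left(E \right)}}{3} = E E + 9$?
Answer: $- \frac{132327}{466} \approx -283.96$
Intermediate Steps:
$T{\left(j,H \right)} = H + 2 j$ ($T{\left(j,H \right)} = \left(H + j\right) + j = H + 2 j$)
$q{\left(E \right)} = -27 - 3 E^{2}$ ($q{\left(E \right)} = - 3 \left(E E + 9\right) = - 3 \left(E^{2} + 9\right) = - 3 \left(9 + E^{2}\right) = -27 - 3 E^{2}$)
$\frac{q{\left(-210 \right)}}{T{\left(84,298 \right)}} = \frac{-27 - 3 \left(-210\right)^{2}}{298 + 2 \cdot 84} = \frac{-27 - 132300}{298 + 168} = \frac{-27 - 132300}{466} = \left(-132327\right) \frac{1}{466} = - \frac{132327}{466}$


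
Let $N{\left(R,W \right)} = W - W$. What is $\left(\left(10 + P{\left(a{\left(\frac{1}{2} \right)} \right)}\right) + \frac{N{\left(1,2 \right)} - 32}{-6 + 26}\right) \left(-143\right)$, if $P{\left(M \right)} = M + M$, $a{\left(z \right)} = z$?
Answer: $- \frac{6721}{5} \approx -1344.2$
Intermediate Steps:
$N{\left(R,W \right)} = 0$
$P{\left(M \right)} = 2 M$
$\left(\left(10 + P{\left(a{\left(\frac{1}{2} \right)} \right)}\right) + \frac{N{\left(1,2 \right)} - 32}{-6 + 26}\right) \left(-143\right) = \left(\left(10 + \frac{2}{2}\right) + \frac{0 - 32}{-6 + 26}\right) \left(-143\right) = \left(\left(10 + 2 \cdot \frac{1}{2}\right) - \frac{32}{20}\right) \left(-143\right) = \left(\left(10 + 1\right) - \frac{8}{5}\right) \left(-143\right) = \left(11 - \frac{8}{5}\right) \left(-143\right) = \frac{47}{5} \left(-143\right) = - \frac{6721}{5}$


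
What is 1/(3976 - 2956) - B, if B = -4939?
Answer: 5037781/1020 ≈ 4939.0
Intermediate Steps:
1/(3976 - 2956) - B = 1/(3976 - 2956) - 1*(-4939) = 1/1020 + 4939 = 5037781/1020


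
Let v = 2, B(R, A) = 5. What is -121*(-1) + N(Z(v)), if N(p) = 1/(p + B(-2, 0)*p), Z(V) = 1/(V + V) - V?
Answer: 2539/21 ≈ 120.90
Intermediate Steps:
Z(V) = 1/(2*V) - V
N(p) = 1/(6*p) (N(p) = 1/(p + 5*p) = 1/(6*p))
-121*(-1) + N(Z(v)) = -121*(-1) + 1/(6*((½)/2 - 1*2)) = 121 + 1/(6*((½)*(½) - 2)) = 121 + 1/(6*(¼ - 2)) = 121 + 1/(6*(-7/4)) = 121 + (⅙)*(-4/7) = 121 - 2/21 = 2539/21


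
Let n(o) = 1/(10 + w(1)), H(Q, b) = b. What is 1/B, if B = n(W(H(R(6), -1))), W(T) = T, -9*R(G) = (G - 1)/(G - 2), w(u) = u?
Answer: 11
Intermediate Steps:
R(G) = -(-1 + G)/(9*(-2 + G)) (R(G) = -(G - 1)/(9*(G - 2)) = -(-1 + G)/(9*(-2 + G)))
n(o) = 1/11 (n(o) = 1/(10 + 1) = 1/11)
B = 1/11 ≈ 0.090909
1/B = 1/(1/11) = 11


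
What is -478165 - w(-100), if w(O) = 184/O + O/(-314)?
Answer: -1876791653/3925 ≈ -4.7816e+5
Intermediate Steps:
w(O) = 184/O - O/314 (w(O) = 184/O + O*(-1/314) = 184/O - O/314)
-478165 - w(-100) = -478165 - (184/(-100) - 1/314*(-100)) = -478165 - (184*(-1/100) + 50/157) = -478165 - (-46/25 + 50/157) = -478165 - 1*(-5972/3925) = -478165 + 5972/3925 = -1876791653/3925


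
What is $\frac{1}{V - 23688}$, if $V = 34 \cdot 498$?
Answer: $- \frac{1}{6756} \approx -0.00014802$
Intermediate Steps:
$V = 16932$
$\frac{1}{V - 23688} = \frac{1}{16932 - 23688} = \frac{1}{-6756} = - \frac{1}{6756}$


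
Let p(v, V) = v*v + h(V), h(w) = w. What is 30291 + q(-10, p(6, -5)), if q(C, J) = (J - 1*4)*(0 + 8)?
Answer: 30507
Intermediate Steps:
p(v, V) = V + v² (p(v, V) = v*v + V = v² + V = V + v²)
q(C, J) = -32 + 8*J (q(C, J) = (J - 4)*8 = (-4 + J)*8 = -32 + 8*J)
30291 + q(-10, p(6, -5)) = 30291 + (-32 + 8*(-5 + 6²)) = 30291 + (-32 + 8*(-5 + 36)) = 30291 + (-32 + 8*31) = 30291 + (-32 + 248) = 30291 + 216 = 30507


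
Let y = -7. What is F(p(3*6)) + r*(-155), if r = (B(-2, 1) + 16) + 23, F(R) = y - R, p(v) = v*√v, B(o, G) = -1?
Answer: -5897 - 54*√2 ≈ -5973.4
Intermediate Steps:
p(v) = v^(3/2)
F(R) = -7 - R
r = 38 (r = (-1 + 16) + 23 = 15 + 23 = 38)
F(p(3*6)) + r*(-155) = (-7 - (3*6)^(3/2)) + 38*(-155) = (-7 - 18^(3/2)) - 5890 = (-7 - 54*√2) - 5890 = -5897 - 54*√2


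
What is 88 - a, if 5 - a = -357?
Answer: -274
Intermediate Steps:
a = 362 (a = 5 - 1*(-357) = 5 + 357 = 362)
88 - a = 88 - 1*362 = 88 - 362 = -274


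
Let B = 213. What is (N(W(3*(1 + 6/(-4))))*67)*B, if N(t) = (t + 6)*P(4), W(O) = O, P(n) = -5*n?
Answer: -1284390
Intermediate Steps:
N(t) = -120 - 20*t (N(t) = (t + 6)*(-5*4) = (6 + t)*(-20) = -120 - 20*t)
(N(W(3*(1 + 6/(-4))))*67)*B = ((-120 - 60*(1 + 6/(-4)))*67)*213 = ((-120 - 60*(1 + 6*(-¼)))*67)*213 = ((-120 - 60*(1 - 3/2))*67)*213 = ((-120 - 60*(-1)/2)*67)*213 = ((-120 - 20*(-3/2))*67)*213 = ((-120 + 30)*67)*213 = -90*67*213 = -6030*213 = -1284390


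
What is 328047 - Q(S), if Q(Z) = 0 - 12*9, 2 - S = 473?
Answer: 328155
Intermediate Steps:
S = -471 (S = 2 - 1*473 = 2 - 473 = -471)
Q(Z) = -108 (Q(Z) = 0 - 108 = -108)
328047 - Q(S) = 328047 - 1*(-108) = 328047 + 108 = 328155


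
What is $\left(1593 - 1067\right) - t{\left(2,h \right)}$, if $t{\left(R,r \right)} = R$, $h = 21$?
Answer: $524$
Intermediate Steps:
$\left(1593 - 1067\right) - t{\left(2,h \right)} = \left(1593 - 1067\right) - 2 = 526 - 2 = 524$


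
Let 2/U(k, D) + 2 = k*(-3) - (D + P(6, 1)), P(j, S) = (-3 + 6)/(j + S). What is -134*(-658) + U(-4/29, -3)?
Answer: 8817403/100 ≈ 88174.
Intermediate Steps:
P(j, S) = 3/(S + j)
U(k, D) = 2/(-17/7 - D - 3*k) (U(k, D) = 2/(-2 + (k*(-3) - (D + 3/(1 + 6)))) = 2/(-2 + (-3*k - (D + 3/7))) = 2/(-2 + (-3*k - (3/7 + D))) = 2/(-2 + (-3*k + (-3/7 - D))) = 2/(-2 + (-3/7 - D - 3*k)) = 2/(-17/7 - D - 3*k))
-134*(-658) + U(-4/29, -3) = -134*(-658) - 14/(17 + 7*(-3) + 21*(-4/29)) = 88172 - 14/(17 - 21 + 21*(-4*1/29)) = 88172 - 14/(17 - 21 + 21*(-4/29)) = 88172 - 14/(17 - 21 - 84/29) = 88172 - 14/(-200/29) = 88172 - 14*(-29/200) = 88172 + 203/100 = 8817403/100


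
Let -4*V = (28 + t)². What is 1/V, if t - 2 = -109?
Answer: -4/6241 ≈ -0.00064092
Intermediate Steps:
t = -107 (t = 2 - 109 = -107)
V = -6241/4 (V = -(28 - 107)²/4 = -¼*(-79)² = -¼*6241 = -6241/4 ≈ -1560.3)
1/V = 1/(-6241/4) = -4/6241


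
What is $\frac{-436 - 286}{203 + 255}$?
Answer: $- \frac{361}{229} \approx -1.5764$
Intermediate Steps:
$\frac{-436 - 286}{203 + 255} = - \frac{722}{458} = \left(-722\right) \frac{1}{458} = - \frac{361}{229}$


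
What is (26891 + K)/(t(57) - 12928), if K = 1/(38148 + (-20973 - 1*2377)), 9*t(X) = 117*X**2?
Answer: 397933019/433714582 ≈ 0.91750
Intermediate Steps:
t(X) = 13*X**2 (t(X) = (117*X**2)/9 = 13*X**2)
K = 1/14798 (K = 1/(38148 + (-20973 - 2377)) = 1/(38148 - 23350) = 1/14798 ≈ 6.7577e-5)
(26891 + K)/(t(57) - 12928) = (26891 + 1/14798)/(13*57**2 - 12928) = 397933019/(14798*(13*3249 - 12928)) = 397933019/(14798*(42237 - 12928)) = (397933019/14798)/29309 = (397933019/14798)*(1/29309) = 397933019/433714582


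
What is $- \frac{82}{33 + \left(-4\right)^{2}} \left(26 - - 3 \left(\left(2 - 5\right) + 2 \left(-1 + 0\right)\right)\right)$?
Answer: $- \frac{902}{49} \approx -18.408$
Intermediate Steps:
$- \frac{82}{33 + \left(-4\right)^{2}} \left(26 - - 3 \left(\left(2 - 5\right) + 2 \left(-1 + 0\right)\right)\right) = - \frac{82}{33 + 16} \left(26 - - 3 \left(-3 + 2 \left(-1\right)\right)\right) = - \frac{82}{49} \left(26 - - 3 \left(-3 - 2\right)\right) = \left(-82\right) \frac{1}{49} \left(26 - \left(-3\right) \left(-5\right)\right) = - \frac{82 \left(26 - 15\right)}{49} = \left(- \frac{82}{49}\right) 11 = - \frac{902}{49}$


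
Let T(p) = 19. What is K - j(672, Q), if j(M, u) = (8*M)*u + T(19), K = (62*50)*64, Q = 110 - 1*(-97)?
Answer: -914451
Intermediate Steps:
Q = 207 (Q = 110 + 97 = 207)
K = 198400 (K = 3100*64 = 198400)
j(M, u) = 19 + 8*M*u (j(M, u) = (8*M)*u + 19 = 8*M*u + 19 = 19 + 8*M*u)
K - j(672, Q) = 198400 - (19 + 8*672*207) = 198400 - (19 + 1112832) = 198400 - 1*1112851 = 198400 - 1112851 = -914451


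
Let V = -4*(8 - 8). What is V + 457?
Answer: 457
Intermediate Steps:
V = 0 (V = -4*0 = 0)
V + 457 = 0 + 457 = 457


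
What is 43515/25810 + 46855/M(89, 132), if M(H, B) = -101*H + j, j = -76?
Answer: -32594563/9358706 ≈ -3.4828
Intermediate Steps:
M(H, B) = -76 - 101*H (M(H, B) = -101*H - 76 = -76 - 101*H)
43515/25810 + 46855/M(89, 132) = 43515/25810 + 46855/(-76 - 101*89) = 43515*(1/25810) + 46855/(-76 - 8989) = 8703/5162 + 46855/(-9065) = 8703/5162 + 46855*(-1/9065) = 8703/5162 - 9371/1813 = -32594563/9358706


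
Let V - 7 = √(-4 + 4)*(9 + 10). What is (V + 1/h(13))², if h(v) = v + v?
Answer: 33489/676 ≈ 49.540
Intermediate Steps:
h(v) = 2*v
V = 7 (V = 7 + √(-4 + 4)*(9 + 10) = 7 + √0*19 = 7 + 0*19 = 7 + 0 = 7)
(V + 1/h(13))² = (7 + 1/(2*13))² = (7 + 1/26)² = (183/26)² = 33489/676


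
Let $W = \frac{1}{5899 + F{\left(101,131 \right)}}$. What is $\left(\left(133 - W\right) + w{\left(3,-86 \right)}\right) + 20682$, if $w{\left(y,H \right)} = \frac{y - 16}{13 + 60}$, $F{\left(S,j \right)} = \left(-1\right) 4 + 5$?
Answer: $\frac{8964943727}{430700} \approx 20815.0$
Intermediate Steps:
$F{\left(S,j \right)} = 1$ ($F{\left(S,j \right)} = -4 + 5 = 1$)
$w{\left(y,H \right)} = - \frac{16}{73} + \frac{y}{73}$ ($w{\left(y,H \right)} = \frac{-16 + y}{73} = \left(-16 + y\right) \frac{1}{73} = - \frac{16}{73} + \frac{y}{73}$)
$W = \frac{1}{5900}$ ($W = \frac{1}{5899 + 1} = \frac{1}{5900} \approx 0.00016949$)
$\left(\left(133 - W\right) + w{\left(3,-86 \right)}\right) + 20682 = \left(\left(133 - \frac{1}{5900}\right) + \left(- \frac{16}{73} + \frac{1}{73} \cdot 3\right)\right) + 20682 = \left(\left(133 - \frac{1}{5900}\right) + \left(- \frac{16}{73} + \frac{3}{73}\right)\right) + 20682 = \left(\frac{784699}{5900} - \frac{13}{73}\right) + 20682 = \frac{57206327}{430700} + 20682 = \frac{8964943727}{430700}$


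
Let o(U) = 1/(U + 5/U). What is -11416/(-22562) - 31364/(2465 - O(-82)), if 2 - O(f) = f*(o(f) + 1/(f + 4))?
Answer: -14860014341230/1216290492253 ≈ -12.217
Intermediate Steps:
O(f) = 2 - f*(1/(4 + f) + f/(5 + f**2)) (O(f) = 2 - f*(f/(5 + f**2) + 1/(f + 4)) = 2 - f*(f/(5 + f**2) + 1/(4 + f)) = 2 - f*(1/(4 + f) + f/(5 + f**2)))
-11416/(-22562) - 31364/(2465 - O(-82)) = -11416/(-22562) - 31364/(2465 - (40 + 4*(-82)**2 + 5*(-82))/(20 + (-82)**3 + 4*(-82)**2 + 5*(-82))) = -11416*(-1/22562) - 31364/(2465 - (40 + 4*6724 - 410)/(20 - 551368 + 4*6724 - 410)) = 5708/11281 - 31364/(2465 - (40 + 26896 - 410)/(20 - 551368 + 26896 - 410)) = 5708/11281 - 31364/(2465 - 26526/(-524862)) = 5708/11281 - 31364/(2465 - (-1)*26526/524862) = 5708/11281 - 31364/(2465 - 1*(-4421/87477)) = 5708/11281 - 31364/(2465 + 4421/87477) = 5708/11281 - 31364/215635226/87477 = 5708/11281 - 31364*87477/215635226 = 5708/11281 - 1371814314/107817613 = -14860014341230/1216290492253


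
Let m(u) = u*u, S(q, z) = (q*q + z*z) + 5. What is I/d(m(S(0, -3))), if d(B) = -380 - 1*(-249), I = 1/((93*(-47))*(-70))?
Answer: -1/40082070 ≈ -2.4949e-8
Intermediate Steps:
S(q, z) = 5 + q² + z² (S(q, z) = (q² + z²) + 5 = 5 + q² + z²)
I = 1/305970 (I = 1/(-4371*(-70)) = 1/305970 ≈ 3.2683e-6)
m(u) = u²
d(B) = -131 (d(B) = -380 + 249 = -131)
I/d(m(S(0, -3))) = (1/305970)/(-131) = (1/305970)*(-1/131) = -1/40082070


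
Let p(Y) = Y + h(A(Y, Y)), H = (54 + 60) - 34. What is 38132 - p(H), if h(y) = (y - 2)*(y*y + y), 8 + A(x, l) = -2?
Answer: 39132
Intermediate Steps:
A(x, l) = -10 (A(x, l) = -8 - 2 = -10)
h(y) = (-2 + y)*(y + y**2) (h(y) = (-2 + y)*(y**2 + y) = (-2 + y)*(y + y**2))
H = 80 (H = 114 - 34 = 80)
p(Y) = -1080 + Y (p(Y) = Y - 10*(-2 + (-10)**2 - 1*(-10)) = Y - 10*(-2 + 100 + 10) = Y - 10*108 = Y - 1080 = -1080 + Y)
38132 - p(H) = 38132 - (-1080 + 80) = 38132 - 1*(-1000) = 38132 + 1000 = 39132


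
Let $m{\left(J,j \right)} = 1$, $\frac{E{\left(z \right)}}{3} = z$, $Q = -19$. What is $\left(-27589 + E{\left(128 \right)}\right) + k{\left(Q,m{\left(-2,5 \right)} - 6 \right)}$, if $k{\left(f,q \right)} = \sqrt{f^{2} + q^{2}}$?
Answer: $-27205 + \sqrt{386} \approx -27185.0$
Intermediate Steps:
$E{\left(z \right)} = 3 z$
$\left(-27589 + E{\left(128 \right)}\right) + k{\left(Q,m{\left(-2,5 \right)} - 6 \right)} = \left(-27589 + 3 \cdot 128\right) + \sqrt{\left(-19\right)^{2} + \left(1 - 6\right)^{2}} = \left(-27589 + 384\right) + \sqrt{361 + \left(1 - 6\right)^{2}} = -27205 + \sqrt{361 + \left(-5\right)^{2}} = -27205 + \sqrt{361 + 25} = -27205 + \sqrt{386}$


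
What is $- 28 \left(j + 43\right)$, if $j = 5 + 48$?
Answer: $-2688$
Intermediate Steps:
$j = 53$
$- 28 \left(j + 43\right) = - 28 \left(53 + 43\right) = \left(-28\right) 96 = -2688$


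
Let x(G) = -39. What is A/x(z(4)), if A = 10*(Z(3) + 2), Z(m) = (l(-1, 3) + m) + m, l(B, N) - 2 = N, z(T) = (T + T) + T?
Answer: -10/3 ≈ -3.3333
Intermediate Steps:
z(T) = 3*T (z(T) = 2*T + T = 3*T)
l(B, N) = 2 + N
Z(m) = 5 + 2*m (Z(m) = ((2 + 3) + m) + m = (5 + m) + m = 5 + 2*m)
A = 130 (A = 10*((5 + 2*3) + 2) = 10*((5 + 6) + 2) = 10*(11 + 2) = 10*13 = 130)
A/x(z(4)) = 130/(-39) = 130*(-1/39) = -10/3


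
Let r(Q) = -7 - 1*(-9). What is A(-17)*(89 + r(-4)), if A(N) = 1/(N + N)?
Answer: -91/34 ≈ -2.6765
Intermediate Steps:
r(Q) = 2 (r(Q) = -7 + 9 = 2)
A(N) = 1/(2*N)
A(-17)*(89 + r(-4)) = ((½)/(-17))*(89 + 2) = ((½)*(-1/17))*91 = -1/34*91 = -91/34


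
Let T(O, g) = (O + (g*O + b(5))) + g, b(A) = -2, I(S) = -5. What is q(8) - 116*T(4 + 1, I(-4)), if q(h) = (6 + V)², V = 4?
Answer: 3232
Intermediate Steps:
T(O, g) = -2 + O + g + O*g (T(O, g) = (O + (g*O - 2)) + g = (O + (O*g - 2)) + g = (O + (-2 + O*g)) + g = (-2 + O + O*g) + g = -2 + O + g + O*g)
q(h) = 100 (q(h) = (6 + 4)² = 10² = 100)
q(8) - 116*T(4 + 1, I(-4)) = 100 - 116*(-2 + (4 + 1) - 5 + (4 + 1)*(-5)) = 100 - 116*(-2 + 5 - 5 + 5*(-5)) = 100 - 116*(-2 + 5 - 5 - 25) = 100 - 116*(-27) = 100 + 3132 = 3232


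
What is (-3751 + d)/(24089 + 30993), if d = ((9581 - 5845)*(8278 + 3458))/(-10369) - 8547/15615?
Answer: -215345139178/1486405533945 ≈ -0.14488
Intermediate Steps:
d = -228246388961/53970645 (d = (3736*11736)*(-1/10369) - 8547*1/15615 = 43845696*(-1/10369) - 2849/5205 = -43845696/10369 - 2849/5205 = -228246388961/53970645 ≈ -4229.1)
(-3751 + d)/(24089 + 30993) = (-3751 - 228246388961/53970645)/(24089 + 30993) = -430690278356/53970645/55082 = -430690278356/53970645*1/55082 = -215345139178/1486405533945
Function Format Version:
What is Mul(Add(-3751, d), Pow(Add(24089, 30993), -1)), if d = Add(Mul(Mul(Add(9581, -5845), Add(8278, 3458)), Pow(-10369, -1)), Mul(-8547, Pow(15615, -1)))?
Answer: Rational(-215345139178, 1486405533945) ≈ -0.14488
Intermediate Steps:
d = Rational(-228246388961, 53970645) (d = Add(Mul(Mul(3736, 11736), Rational(-1, 10369)), Mul(-8547, Rational(1, 15615))) = Add(Mul(43845696, Rational(-1, 10369)), Rational(-2849, 5205)) = Add(Rational(-43845696, 10369), Rational(-2849, 5205)) = Rational(-228246388961, 53970645) ≈ -4229.1)
Mul(Add(-3751, d), Pow(Add(24089, 30993), -1)) = Mul(Add(-3751, Rational(-228246388961, 53970645)), Pow(Add(24089, 30993), -1)) = Mul(Rational(-430690278356, 53970645), Pow(55082, -1)) = Mul(Rational(-430690278356, 53970645), Rational(1, 55082)) = Rational(-215345139178, 1486405533945)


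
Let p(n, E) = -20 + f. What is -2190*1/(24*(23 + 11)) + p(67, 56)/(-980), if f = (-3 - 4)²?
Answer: -90411/33320 ≈ -2.7134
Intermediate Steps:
f = 49 (f = (-7)² = 49)
p(n, E) = 29 (p(n, E) = -20 + 49 = 29)
-2190*1/(24*(23 + 11)) + p(67, 56)/(-980) = -2190*1/(24*(23 + 11)) + 29/(-980) = -2190/((-34*(-24))) + 29*(-1/980) = -2190/((-1*(-816))) - 29/980 = -2190/816 - 29/980 = -2190*1/816 - 29/980 = -365/136 - 29/980 = -90411/33320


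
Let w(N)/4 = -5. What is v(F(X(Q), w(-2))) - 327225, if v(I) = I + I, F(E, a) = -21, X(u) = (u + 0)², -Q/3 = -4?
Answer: -327267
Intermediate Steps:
Q = 12 (Q = -3*(-4) = 12)
X(u) = u²
w(N) = -20 (w(N) = 4*(-5) = -20)
v(I) = 2*I
v(F(X(Q), w(-2))) - 327225 = 2*(-21) - 327225 = -42 - 327225 = -327267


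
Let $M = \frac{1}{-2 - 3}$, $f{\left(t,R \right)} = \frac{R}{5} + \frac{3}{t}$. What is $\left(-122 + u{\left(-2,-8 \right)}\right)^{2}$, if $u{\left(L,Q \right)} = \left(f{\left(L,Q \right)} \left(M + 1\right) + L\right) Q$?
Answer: $\frac{4639716}{625} \approx 7423.5$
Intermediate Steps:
$f{\left(t,R \right)} = \frac{3}{t} + \frac{R}{5}$ ($f{\left(t,R \right)} = R \frac{1}{5} + \frac{3}{t} = \frac{R}{5} + \frac{3}{t} = \frac{3}{t} + \frac{R}{5}$)
$M = - \frac{1}{5}$ ($M = \frac{1}{-5} = - \frac{1}{5} \approx -0.2$)
$u{\left(L,Q \right)} = Q \left(L + \frac{4 Q}{25} + \frac{12}{5 L}\right)$ ($u{\left(L,Q \right)} = \left(\left(\frac{3}{L} + \frac{Q}{5}\right) \left(- \frac{1}{5} + 1\right) + L\right) Q = \left(\left(\frac{3}{L} + \frac{Q}{5}\right) \frac{4}{5} + L\right) Q = \left(\left(\frac{4 Q}{25} + \frac{12}{5 L}\right) + L\right) Q = \left(L + \frac{4 Q}{25} + \frac{12}{5 L}\right) Q = Q \left(L + \frac{4 Q}{25} + \frac{12}{5 L}\right)$)
$\left(-122 + u{\left(-2,-8 \right)}\right)^{2} = \left(-122 + \frac{1}{25} \left(-8\right) \frac{1}{-2} \left(60 + 25 \left(-2\right)^{2} + 4 \left(-2\right) \left(-8\right)\right)\right)^{2} = \left(-122 + \frac{1}{25} \left(-8\right) \left(- \frac{1}{2}\right) \left(60 + 25 \cdot 4 + 64\right)\right)^{2} = \left(-122 + \frac{1}{25} \left(-8\right) \left(- \frac{1}{2}\right) \left(60 + 100 + 64\right)\right)^{2} = \left(-122 + \frac{1}{25} \left(-8\right) \left(- \frac{1}{2}\right) 224\right)^{2} = \left(-122 + \frac{896}{25}\right)^{2} = \left(- \frac{2154}{25}\right)^{2} = \frac{4639716}{625}$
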